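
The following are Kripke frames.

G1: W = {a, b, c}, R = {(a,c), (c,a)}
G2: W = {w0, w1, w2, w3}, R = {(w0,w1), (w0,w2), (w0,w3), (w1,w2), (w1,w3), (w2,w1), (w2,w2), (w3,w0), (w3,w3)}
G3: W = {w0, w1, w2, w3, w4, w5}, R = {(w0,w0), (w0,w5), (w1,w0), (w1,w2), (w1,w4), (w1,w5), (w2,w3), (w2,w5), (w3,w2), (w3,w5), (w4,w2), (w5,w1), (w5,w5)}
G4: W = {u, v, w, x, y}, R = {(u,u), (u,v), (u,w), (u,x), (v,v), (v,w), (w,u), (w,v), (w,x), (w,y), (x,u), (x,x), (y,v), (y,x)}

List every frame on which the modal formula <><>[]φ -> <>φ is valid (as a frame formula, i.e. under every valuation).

This is the axiom for a generalized confluence (Geach) condition; its first-order frame correspondent is forall x forall y (x R^2 y -> exists w (yRw & xRw)).
G1: satisfies the condition.
G2: fails — w2R²w3 but no w with w3Rw and w2Rw.
G3: fails — w4R²w5 but no w with w5Rw and w4Rw.
G4: fails — vR²x but no t with xRt and vRt.

G1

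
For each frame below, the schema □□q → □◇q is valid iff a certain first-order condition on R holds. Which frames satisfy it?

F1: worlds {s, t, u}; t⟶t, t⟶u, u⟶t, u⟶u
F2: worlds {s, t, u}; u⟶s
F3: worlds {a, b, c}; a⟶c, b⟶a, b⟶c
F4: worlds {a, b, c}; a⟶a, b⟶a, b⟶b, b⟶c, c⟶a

Frame correspondent (Sahlqvist): ∀x ∀z (xRz → ∃w (xR²w ∧ zRw)) — i.e. a generalized confluence (Geach) condition.
F1: holds.
F2: fails — uRs but no w with uR²w and sRw.
F3: fails — aRc but no w with aR²w and cRw.
F4: holds.
Valid on: F1, F4.

F1, F4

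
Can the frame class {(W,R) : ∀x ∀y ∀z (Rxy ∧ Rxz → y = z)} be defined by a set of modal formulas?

The condition is partial functionality. A defining modal formula is ◇r → □r.
Suppose ◇r→□r is valid. Take Rxy, Rxz and set V(r)={y}. Then ◇r at x, so □r at x, so r at z, i.e. z=y.

Yes, by ◇r → □r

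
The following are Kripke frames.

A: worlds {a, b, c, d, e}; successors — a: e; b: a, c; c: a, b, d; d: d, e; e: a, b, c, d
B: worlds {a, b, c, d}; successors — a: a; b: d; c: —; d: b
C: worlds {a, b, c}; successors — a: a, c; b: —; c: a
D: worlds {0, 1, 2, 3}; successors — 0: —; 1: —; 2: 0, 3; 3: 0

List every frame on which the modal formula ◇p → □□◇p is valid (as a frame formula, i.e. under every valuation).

Frame correspondent (Sahlqvist): ∀x ∀y ∀z ((xRy ∧ xR²z) → ∃w (y = w ∧ zRw)) — i.e. a generalized confluence (Geach) condition.
A: fails — aRe, aR²b but no w with e=w and bRw.
B: ✓.
C: fails — aRc, aR²c but no w with c=w and cRw.
D: fails — 2R0, 2R²0 but no w with 0=w and 0Rw.
Valid on: B.

B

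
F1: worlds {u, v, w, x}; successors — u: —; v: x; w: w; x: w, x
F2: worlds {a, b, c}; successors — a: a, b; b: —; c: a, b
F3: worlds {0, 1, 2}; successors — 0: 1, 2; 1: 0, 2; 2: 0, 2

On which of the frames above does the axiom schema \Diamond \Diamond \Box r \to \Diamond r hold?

Frame correspondent (Sahlqvist): \forall x \forall y (x R^2 y \to \exists w (yRw \wedge xRw)) — i.e. a generalized confluence (Geach) condition.
F1: fails — vR²w but no t with wRt and vRt.
F2: fails — aR²b but no w with bRw and aRw.
F3: ✓.

F3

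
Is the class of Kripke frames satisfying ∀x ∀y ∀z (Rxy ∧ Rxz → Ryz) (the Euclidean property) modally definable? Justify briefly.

Yes — defined by ◇p → □◇p

The condition is the Euclidean property. A defining modal formula is ◇p → □◇p.
Suppose ◇p→□◇p is valid. Take Rxy, Rxz and set V(p)={y}. Then ◇p at x, so □◇p at x, so ◇p at z, so some w with Rzw has p; w=y, i.e. Rzy. By symmetry of the argument, Ryz.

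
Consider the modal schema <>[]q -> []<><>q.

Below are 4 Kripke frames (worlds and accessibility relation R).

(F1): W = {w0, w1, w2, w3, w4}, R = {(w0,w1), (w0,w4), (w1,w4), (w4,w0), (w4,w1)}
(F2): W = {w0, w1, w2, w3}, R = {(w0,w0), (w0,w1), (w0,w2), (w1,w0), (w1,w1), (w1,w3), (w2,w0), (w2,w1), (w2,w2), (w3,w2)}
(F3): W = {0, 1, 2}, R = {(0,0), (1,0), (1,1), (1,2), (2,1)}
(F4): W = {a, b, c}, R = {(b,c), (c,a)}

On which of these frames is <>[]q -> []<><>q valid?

This is the axiom for a generalized confluence (Geach) condition; its first-order frame correspondent is forall x forall y forall z ((xRy & xRz) -> exists w (yRw & z R^2 w)).
(F1): fails — w0Rw1, w0Rw1 but no w with w1Rw and w1R²w.
(F2): satisfies the condition.
(F3): fails — 1R2, 1R0 but no w with 2Rw and 0R²w.
(F4): fails — bRc, bRc but no w with cRw and cR²w.

(F2)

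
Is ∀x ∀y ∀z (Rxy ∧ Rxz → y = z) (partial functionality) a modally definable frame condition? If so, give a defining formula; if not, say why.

This is a Sahlqvist condition; the CD axiom ◇p → □p defines it.

Yes, by ◇p → □p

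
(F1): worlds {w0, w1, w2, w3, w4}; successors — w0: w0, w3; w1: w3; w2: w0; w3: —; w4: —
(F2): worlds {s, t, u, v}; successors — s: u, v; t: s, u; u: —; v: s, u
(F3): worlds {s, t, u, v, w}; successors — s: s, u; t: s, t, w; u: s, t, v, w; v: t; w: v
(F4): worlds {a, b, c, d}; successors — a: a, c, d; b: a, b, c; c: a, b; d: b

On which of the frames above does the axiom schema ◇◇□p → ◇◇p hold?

The schema corresponds to a generalized confluence (Geach) condition: ∀x ∀y (xR²y → ∃w (yRw ∧ xR²w)).
(F1): fails — w0R²w3 but no w with w3Rw and w0R²w.
(F2): fails — sR²u but no w with uRw and sR²w.
(F3): fails — vR²w but no w* with wRw* and vR²w*.
(F4): satisfies the condition.
Valid on: (F4).

(F4)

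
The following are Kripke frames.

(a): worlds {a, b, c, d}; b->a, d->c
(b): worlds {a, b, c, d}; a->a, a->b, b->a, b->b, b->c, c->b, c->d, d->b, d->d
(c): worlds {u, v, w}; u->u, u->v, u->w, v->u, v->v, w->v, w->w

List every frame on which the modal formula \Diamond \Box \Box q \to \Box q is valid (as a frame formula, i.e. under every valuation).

(b), (c)

The schema corresponds to a generalized confluence (Geach) condition: \forall x \forall y \forall z ((xRy \wedge xRz) \to \exists w (y R^2 w \wedge z = w)).
(a): fails — bRa, bRa but no w with aR²w and a=w.
(b): ✓.
(c): ✓.
Valid on: (b), (c).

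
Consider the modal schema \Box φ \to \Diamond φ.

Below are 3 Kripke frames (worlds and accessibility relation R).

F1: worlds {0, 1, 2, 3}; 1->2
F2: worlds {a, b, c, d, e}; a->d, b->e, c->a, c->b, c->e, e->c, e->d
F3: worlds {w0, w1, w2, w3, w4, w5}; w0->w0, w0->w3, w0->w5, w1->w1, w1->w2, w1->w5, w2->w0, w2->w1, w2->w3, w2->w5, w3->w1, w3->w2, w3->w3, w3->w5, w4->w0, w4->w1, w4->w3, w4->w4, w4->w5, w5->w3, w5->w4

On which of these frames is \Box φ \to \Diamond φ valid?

Frame correspondent (Sahlqvist): \forall x \exists y Rxy — i.e. seriality.
F1: fails — world 0 has no successor.
F2: fails — world d has no successor.
F3: ✓.

F3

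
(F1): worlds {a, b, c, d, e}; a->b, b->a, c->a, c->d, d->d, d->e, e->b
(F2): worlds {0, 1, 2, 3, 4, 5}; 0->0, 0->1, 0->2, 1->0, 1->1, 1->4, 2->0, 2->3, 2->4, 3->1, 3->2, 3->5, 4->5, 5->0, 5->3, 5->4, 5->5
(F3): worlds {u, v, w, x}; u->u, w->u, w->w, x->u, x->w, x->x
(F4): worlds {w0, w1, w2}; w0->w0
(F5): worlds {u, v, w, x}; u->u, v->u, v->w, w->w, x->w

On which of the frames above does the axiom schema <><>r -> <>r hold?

This is the axiom for transitivity; its first-order frame correspondent is forall x forall y forall z (Rxy & Ryz -> Rxz).
(F1): fails — Reb and Rba but not Rea.
(F2): fails — R10 and R02 but not R12.
(F3): condition met.
(F4): condition met.
(F5): condition met.
Valid on: (F3), (F4), (F5).

(F3), (F4), (F5)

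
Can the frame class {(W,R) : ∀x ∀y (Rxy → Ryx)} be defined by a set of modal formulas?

Yes: it is symmetry, defined by the B schema p → □◇p.

Definable; p → □◇p defines it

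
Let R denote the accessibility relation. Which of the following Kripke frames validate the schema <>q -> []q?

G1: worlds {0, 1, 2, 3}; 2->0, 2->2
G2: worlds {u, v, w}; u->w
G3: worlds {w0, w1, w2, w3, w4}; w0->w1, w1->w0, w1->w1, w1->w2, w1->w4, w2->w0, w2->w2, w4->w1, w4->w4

Frame correspondent (Sahlqvist): forall x forall y forall z (Rxy & Rxz -> y = z) — i.e. partial functionality.
G1: fails — 2 sees both 0 and 2.
G2: condition met.
G3: fails — w1 sees both w0 and w1.
Valid on: G2.

G2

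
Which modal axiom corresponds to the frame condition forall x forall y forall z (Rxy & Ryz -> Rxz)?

A defining formula is □q → □□q (the 4 axiom).
Suppose □q→□□q is valid. Take Rxy, Ryz and set V(q)={w : Rxw}. Then □q at x, so □□q at x, so □q at y, so q at z, i.e. Rxz.

□q → □□q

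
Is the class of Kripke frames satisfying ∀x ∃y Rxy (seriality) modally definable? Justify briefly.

Yes, by □r → ◇r

This is a Sahlqvist condition; the D axiom □r → ◇r defines it.
Suppose □r→◇r is valid. At any x set V(r)=W. Then □r at x, so ◇r at x, so x has a successor.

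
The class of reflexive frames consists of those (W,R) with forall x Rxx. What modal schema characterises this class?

A defining formula is □ψ → ψ (the T axiom).

□ψ → ψ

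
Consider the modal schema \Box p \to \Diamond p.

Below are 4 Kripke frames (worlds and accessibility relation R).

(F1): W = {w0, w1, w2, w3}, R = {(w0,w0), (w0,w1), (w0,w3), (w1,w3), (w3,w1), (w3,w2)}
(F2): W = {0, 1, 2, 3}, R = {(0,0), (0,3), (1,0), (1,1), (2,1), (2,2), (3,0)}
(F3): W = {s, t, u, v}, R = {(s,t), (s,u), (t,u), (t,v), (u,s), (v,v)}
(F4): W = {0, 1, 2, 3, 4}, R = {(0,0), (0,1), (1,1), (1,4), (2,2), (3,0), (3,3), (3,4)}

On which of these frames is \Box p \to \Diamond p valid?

(F2), (F3)

This is the axiom for seriality; its first-order frame correspondent is \forall x \exists y Rxy.
(F1): fails — world w2 has no successor.
(F2): condition met.
(F3): condition met.
(F4): fails — world 4 has no successor.
Valid on: (F2), (F3).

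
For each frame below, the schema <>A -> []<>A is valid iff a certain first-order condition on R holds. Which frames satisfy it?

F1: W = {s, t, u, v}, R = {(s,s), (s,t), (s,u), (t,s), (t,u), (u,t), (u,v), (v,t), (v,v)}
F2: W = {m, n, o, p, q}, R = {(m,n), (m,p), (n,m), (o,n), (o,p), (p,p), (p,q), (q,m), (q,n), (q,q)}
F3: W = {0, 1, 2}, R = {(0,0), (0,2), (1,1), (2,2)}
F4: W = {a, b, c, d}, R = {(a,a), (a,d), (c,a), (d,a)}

The schema corresponds to the Euclidean property: forall x forall y forall z (Rxy & Rxz -> Ryz).
F1: fails — Rsu and Rsu but not Ruu.
F2: fails — Rmn and Rmn but not Rnn.
F3: fails — R02 and R00 but not R20.
F4: fails — Rad and Rad but not Rdd.
Valid on no frame.

none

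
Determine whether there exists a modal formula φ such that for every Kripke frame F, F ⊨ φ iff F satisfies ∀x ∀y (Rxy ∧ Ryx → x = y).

If a class were modally definable it would be closed under surjective bounded morphisms (Goldblatt–Thomason).
The 4-cycle (worlds 0,1,2,3 with 0→1→2→3→0) is antisymmetric. Sending even-indexed worlds to a and odd-indexed worlds to b is a surjective bounded morphism onto the two-world frame with a↔b, which is not antisymmetric.
Hence antisymmetry is not modally definable.

Not definable by any modal formula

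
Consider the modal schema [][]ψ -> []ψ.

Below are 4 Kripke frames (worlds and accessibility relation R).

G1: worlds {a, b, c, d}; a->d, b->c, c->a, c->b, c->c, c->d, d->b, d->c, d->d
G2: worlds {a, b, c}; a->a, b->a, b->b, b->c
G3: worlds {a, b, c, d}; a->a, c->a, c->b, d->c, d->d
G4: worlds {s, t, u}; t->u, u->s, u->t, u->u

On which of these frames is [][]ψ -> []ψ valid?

This is the axiom for density; its first-order frame correspondent is forall x forall y (Rxy -> exists z (Rxz & Rzy)).
G1: holds.
G2: holds.
G3: fails — Rcb but no z with Rcz and Rzb.
G4: holds.
Valid on: G1, G2, G4.

G1, G2, G4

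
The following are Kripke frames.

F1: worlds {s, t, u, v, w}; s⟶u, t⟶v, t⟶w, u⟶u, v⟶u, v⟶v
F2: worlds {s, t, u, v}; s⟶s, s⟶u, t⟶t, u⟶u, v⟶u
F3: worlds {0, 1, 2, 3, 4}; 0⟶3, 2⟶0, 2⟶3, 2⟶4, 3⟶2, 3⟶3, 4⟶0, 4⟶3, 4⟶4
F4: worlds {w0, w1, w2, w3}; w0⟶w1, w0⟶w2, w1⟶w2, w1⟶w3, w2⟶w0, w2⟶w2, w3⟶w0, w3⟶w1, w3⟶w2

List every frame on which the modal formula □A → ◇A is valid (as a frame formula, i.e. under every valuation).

This is the axiom for seriality; its first-order frame correspondent is ∀x ∃y Rxy.
F1: fails — world w has no successor.
F2: ✓.
F3: fails — world 1 has no successor.
F4: ✓.

F2, F4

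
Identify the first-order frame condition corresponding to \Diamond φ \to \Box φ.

This schema is the CD axiom.
Its frame correspondent is partial functionality — \forall x \forall y \forall z (Rxy \wedge Rxz \to y = z).

partial functionality: \forall x \forall y \forall z (Rxy \wedge Rxz \to y = z)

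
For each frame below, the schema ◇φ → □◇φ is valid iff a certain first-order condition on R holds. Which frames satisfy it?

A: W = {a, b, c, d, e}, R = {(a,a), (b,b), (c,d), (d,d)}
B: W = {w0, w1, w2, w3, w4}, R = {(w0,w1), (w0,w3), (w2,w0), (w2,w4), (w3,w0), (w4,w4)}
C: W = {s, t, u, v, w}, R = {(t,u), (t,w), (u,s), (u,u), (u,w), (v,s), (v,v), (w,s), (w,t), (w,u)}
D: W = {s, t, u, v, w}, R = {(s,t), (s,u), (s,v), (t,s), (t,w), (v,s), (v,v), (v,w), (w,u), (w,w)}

A

This is the axiom for the Euclidean property; its first-order frame correspondent is ∀x ∀y ∀z (Rxy ∧ Rxz → Ryz).
A: holds.
B: fails — Rw0w1 and Rw0w1 but not Rw1w1.
C: fails — Rtw and Rtw but not Rww.
D: fails — Rsv and Rsu but not Rvu.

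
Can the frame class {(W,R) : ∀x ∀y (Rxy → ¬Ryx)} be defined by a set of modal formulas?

Modal frame validity is preserved under surjective bounded morphisms.
The 5-cycle (worlds s,t,u,v,w with s→t→u→v→w→s) is asymmetric. Mapping every world to a single reflexive point • is a surjective bounded morphism, and the reflexive point is not asymmetric (R•• but asymmetry requires ¬R••).
Hence asymmetry is not modally definable.

Not modally definable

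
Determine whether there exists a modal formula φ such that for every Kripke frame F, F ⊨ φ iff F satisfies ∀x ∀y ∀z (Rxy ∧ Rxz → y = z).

Definable; ◇q → □q defines it

Yes: it is partial functionality, defined by the CD schema ◇q → □q.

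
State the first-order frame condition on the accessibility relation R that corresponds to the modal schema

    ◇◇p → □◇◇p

This is a Sahlqvist (Geach-type) schema ◇^2□^0p → □^1◇^2p.
First-order correspondent: ∀x ∀y ∀z ((xR²y ∧ xRz) → ∃w (y = w ∧ zR²w)).

∀x ∀y ∀z ((xR²y ∧ xRz) → ∃w (y = w ∧ zR²w))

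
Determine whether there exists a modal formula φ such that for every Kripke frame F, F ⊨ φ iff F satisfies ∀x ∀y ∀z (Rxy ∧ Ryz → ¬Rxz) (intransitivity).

Any modally definable frame class is closed under surjective bounded morphisms.
The 7-cycle (worlds 0,1,2,3,4,5,6 with 0→1→2→3→4→5→6→0) is intransitive. Mapping every world to a single reflexive point • is a surjective bounded morphism; the reflexive point is not intransitive (R••∧R•• but R••).
So the class is not modally definable.

No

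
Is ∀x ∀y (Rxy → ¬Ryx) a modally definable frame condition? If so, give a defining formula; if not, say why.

Any modally definable frame class is closed under surjective bounded morphisms.
The 5-cycle (worlds 0,1,2,3,4 with 0→1→2→3→4→0) is asymmetric. Mapping every world to a single reflexive point • is a surjective bounded morphism, and the reflexive point is not asymmetric (R•• but asymmetry requires ¬R••).
So no modal formula (or set of formulas) defines exactly the asymmetric frames.

No — not modally definable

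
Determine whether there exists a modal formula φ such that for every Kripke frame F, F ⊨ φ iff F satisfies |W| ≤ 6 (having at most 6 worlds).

Modal frame validity is preserved under disjoint unions.
Any modal formula valid on each of 7 disjoint one-world frames is valid on their disjoint union (validity is preserved under disjoint unions). Each one-world frame has |W|=1≤6, but the union has |W|=7.
So no modal formula (or set of formulas) defines exactly the |W|≤6 frames.

Not modally definable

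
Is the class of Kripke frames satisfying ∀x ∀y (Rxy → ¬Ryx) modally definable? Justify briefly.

Not modally definable

Any modally definable frame class is closed under surjective bounded morphisms.
The 3-cycle (worlds s,t,u with s→t→u→s) is asymmetric. Mapping every world to a single reflexive point • is a surjective bounded morphism, and the reflexive point is not asymmetric (R•• but asymmetry requires ¬R••).
So no modal formula (or set of formulas) defines exactly the asymmetric frames.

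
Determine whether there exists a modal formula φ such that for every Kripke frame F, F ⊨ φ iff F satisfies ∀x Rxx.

This is a Sahlqvist condition; the T axiom □q → q defines it.
Suppose □q→q is valid. At any x set V(q)={w : Rxw}. Then □q holds at x, so q holds at x, i.e. Rxx.

Definable; □q → q defines it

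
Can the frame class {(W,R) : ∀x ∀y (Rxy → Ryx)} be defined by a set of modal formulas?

Definable; p → □◇p defines it

This is a Sahlqvist condition; the B axiom p → □◇p defines it.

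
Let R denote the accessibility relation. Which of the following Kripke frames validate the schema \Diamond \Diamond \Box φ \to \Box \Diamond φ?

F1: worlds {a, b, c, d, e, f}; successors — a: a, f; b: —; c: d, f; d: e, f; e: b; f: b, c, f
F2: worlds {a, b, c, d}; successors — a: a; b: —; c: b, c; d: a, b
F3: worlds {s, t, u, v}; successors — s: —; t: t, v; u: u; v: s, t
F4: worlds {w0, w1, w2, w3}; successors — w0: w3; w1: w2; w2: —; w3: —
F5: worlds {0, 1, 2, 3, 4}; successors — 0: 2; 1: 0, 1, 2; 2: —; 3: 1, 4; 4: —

F4

This is the axiom for a generalized confluence (Geach) condition; its first-order frame correspondent is \forall x \forall y \forall z ((x R^2 y \wedge xRz) \to \exists w (yRw \wedge zRw)).
F1: fails — aR²b, aRa but no w with bRw and aRw.
F2: fails — cR²b, cRb but no w with bRw and bRw.
F3: fails — tR²s, tRt but no w with sRw and tRw.
F4: condition met.
F5: fails — 1R²0, 1R2 but no w with 0Rw and 2Rw.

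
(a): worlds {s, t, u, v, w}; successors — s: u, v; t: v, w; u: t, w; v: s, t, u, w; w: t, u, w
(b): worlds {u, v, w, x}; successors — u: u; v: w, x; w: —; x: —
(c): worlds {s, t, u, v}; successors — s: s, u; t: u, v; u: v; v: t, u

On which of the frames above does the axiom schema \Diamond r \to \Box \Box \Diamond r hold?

Frame correspondent (Sahlqvist): \forall x \forall y \forall z ((xRy \wedge x R^2 z) \to \exists w (y = w \wedge zRw)) — i.e. a generalized confluence (Geach) condition.
(a): fails — sRu, sR²t but no w* with u=w* and tRw*.
(b): holds.
(c): fails — sRs, sR²u but no w with s=w and uRw.

(b)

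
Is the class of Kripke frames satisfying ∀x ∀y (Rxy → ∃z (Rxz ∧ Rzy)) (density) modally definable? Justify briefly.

Yes, by □□r → □r

Yes: it is density, defined by the C4 schema □□r → □r.
Suppose □□r→□r is valid. Take Rxy and set V(r)={w : xR²w}. Then □□r at x, so □r at x, so r at y, i.e. ∃z(Rxz∧Rzy).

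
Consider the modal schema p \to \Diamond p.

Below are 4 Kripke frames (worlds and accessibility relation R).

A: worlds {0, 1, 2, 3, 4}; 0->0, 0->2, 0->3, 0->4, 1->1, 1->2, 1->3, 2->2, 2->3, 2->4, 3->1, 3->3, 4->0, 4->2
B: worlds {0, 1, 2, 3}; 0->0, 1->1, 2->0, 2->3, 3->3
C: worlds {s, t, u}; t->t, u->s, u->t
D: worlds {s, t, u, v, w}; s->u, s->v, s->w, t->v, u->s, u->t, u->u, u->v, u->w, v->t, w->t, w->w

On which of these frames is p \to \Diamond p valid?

none

This is the axiom for a generalized confluence (Geach) condition; its first-order frame correspondent is \forall x \exists w (x = w \wedge xRw).
A: fails — at 4 but no w with 4=w and 4Rw.
B: fails — at 2 but no w with 2=w and 2Rw.
C: fails — at s but no w with s=w and sRw.
D: fails — at s but no w* with s=w* and sRw*.
Valid on no frame.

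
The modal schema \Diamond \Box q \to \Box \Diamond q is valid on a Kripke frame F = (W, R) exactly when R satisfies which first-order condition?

This is the .2 axiom.
It corresponds to convergence: \forall x \forall y \forall z (Rxy \wedge Rxz \to \exists w (Ryw \wedge Rzw)).

Convergence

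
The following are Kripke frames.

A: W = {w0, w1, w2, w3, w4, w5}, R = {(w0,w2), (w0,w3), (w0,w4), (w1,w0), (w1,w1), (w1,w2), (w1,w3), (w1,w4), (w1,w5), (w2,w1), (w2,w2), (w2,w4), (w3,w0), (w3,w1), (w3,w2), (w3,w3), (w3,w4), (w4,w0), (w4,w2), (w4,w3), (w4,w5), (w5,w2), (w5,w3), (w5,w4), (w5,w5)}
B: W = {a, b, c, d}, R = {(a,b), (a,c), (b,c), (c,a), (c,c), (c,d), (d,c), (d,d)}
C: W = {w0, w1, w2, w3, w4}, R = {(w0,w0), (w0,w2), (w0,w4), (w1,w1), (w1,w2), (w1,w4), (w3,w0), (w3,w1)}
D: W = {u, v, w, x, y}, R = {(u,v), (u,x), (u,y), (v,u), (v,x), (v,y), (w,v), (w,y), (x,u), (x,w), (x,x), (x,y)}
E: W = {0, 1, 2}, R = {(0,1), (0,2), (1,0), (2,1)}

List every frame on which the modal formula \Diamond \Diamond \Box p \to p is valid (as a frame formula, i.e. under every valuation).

This is the axiom for a generalized confluence (Geach) condition; its first-order frame correspondent is \forall x \forall y (x R^2 y \to \exists w (yRw \wedge x = w)).
A: fails — w0R²w0 but no w with w0Rw and w0=w.
B: fails — aR²a but no w with aRw and a=w.
C: fails — w0R²w2 but no w with w2Rw and w0=w.
D: fails — uR²u but no t with uRt and u=t.
E: fails — 0R²0 but no w with 0Rw and 0=w.

none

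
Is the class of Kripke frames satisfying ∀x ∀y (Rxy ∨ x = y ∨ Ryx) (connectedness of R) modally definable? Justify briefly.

Not definable by any modal formula

Modal frame validity is preserved under disjoint unions.
Take 4 disjoint single-world reflexive frames: each is trivially connected, but their disjoint union has 4 worlds with no edge between distinct components, so it is not connected.
Hence connectedness of R is not modally definable.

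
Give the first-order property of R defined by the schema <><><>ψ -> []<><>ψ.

forall x forall y forall z ((x R^3 y & xRz) -> exists w (y = w & z R^2 w))

This is a Sahlqvist (Geach-type) schema ◇^3□^0ψ → □^1◇^2ψ.
First-order correspondent: forall x forall y forall z ((x R^3 y & xRz) -> exists w (y = w & z R^2 w)).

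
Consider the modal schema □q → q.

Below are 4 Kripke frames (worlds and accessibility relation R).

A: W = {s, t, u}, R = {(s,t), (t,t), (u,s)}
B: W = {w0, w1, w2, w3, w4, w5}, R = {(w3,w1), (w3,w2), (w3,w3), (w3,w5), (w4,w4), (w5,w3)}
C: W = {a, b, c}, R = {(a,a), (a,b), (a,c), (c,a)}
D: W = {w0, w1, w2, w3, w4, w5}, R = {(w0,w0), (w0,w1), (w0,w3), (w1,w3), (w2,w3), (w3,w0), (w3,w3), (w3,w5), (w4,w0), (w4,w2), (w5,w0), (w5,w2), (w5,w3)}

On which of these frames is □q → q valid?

none

The schema corresponds to reflexivity: ∀x Rxx.
A: fails — world s does not see itself.
B: fails — world w0 does not see itself.
C: fails — world b does not see itself.
D: fails — world w1 does not see itself.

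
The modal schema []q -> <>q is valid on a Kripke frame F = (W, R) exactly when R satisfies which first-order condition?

This schema is the D axiom.
It corresponds to seriality: forall x exists y Rxy.

Seriality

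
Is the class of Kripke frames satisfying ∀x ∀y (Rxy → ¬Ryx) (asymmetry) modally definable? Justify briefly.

If a class were modally definable it would be closed under surjective bounded morphisms (Goldblatt–Thomason).
The 3-cycle (worlds a,b,c with a→b→c→a) is asymmetric. Mapping every world to a single reflexive point • is a surjective bounded morphism, and the reflexive point is not asymmetric (R•• but asymmetry requires ¬R••).
So the class is not modally definable.

Not modally definable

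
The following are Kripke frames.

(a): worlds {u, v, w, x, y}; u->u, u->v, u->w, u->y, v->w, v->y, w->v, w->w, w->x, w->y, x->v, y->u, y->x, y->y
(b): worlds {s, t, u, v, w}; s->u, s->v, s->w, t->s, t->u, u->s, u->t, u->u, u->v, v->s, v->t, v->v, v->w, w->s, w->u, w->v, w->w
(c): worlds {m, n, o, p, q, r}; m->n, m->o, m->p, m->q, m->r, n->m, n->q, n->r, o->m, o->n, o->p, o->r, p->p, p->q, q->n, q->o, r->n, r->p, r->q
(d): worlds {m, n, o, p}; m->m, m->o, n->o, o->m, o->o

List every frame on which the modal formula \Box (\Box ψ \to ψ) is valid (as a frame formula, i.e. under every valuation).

Frame correspondent (Sahlqvist): \forall x \forall y (Rxy \to Ryy) — i.e. shift-reflexivity.
(a): fails — Ruv but not Rvv.
(b): fails — Rut but not Rtt.
(c): fails — Rom but not Rmm.
(d): ✓.
Valid on: (d).

(d)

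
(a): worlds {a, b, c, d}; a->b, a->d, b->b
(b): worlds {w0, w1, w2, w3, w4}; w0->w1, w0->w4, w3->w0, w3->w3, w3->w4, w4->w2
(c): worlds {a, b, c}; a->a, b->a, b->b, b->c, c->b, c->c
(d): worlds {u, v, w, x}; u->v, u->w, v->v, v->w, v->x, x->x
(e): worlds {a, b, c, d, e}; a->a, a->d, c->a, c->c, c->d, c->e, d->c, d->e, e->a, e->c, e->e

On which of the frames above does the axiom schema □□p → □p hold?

(c), (d), (e)

The schema corresponds to density: ∀x ∀y (Rxy → ∃z (Rxz ∧ Rzy)).
(a): fails — Rad but no z with Raz and Rzd.
(b): fails — Rw0w4 but no z with Rw0z and Rzw4.
(c): satisfies the condition.
(d): satisfies the condition.
(e): satisfies the condition.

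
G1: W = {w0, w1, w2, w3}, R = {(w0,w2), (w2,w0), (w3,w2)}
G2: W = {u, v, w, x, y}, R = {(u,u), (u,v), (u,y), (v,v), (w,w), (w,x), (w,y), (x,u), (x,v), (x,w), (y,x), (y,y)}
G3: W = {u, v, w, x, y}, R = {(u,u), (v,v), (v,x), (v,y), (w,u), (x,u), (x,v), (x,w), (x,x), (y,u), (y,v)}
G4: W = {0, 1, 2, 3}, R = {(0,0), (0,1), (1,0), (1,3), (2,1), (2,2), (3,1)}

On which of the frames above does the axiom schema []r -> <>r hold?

G2, G3, G4

This is the axiom for seriality; its first-order frame correspondent is forall x exists y Rxy.
G1: fails — world w1 has no successor.
G2: condition met.
G3: condition met.
G4: condition met.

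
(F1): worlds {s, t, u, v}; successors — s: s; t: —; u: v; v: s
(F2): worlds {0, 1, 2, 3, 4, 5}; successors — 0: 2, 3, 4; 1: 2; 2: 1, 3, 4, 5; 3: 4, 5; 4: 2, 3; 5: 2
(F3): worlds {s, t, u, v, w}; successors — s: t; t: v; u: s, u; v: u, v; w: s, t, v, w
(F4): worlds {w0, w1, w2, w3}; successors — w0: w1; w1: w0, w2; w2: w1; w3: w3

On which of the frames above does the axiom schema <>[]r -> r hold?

Frame correspondent (Sahlqvist): forall x forall y (Rxy -> Ryx) — i.e. symmetry.
(F1): fails — Rvs but not Rsv.
(F2): fails — R02 but not R20.
(F3): fails — Rwt but not Rtw.
(F4): holds.
Valid on: (F4).

(F4)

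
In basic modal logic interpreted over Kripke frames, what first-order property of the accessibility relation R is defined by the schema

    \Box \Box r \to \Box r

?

density: \forall x \forall y (Rxy \to \exists z (Rxz \wedge Rzy))

Suppose □□r→□r is valid. Take Rxy and set V(r)={w : xR²w}. Then □□r at x, so □r at x, so r at y, i.e. ∃z(Rxz∧Rzy).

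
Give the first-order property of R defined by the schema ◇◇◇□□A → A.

This is a Sahlqvist (Geach-type) schema ◇^3□^2A → □^0◇^0A.
First-order correspondent: ∀x ∀y (xR³y → ∃w (yR²w ∧ x = w)).

∀x ∀y (xR³y → ∃w (yR²w ∧ x = w))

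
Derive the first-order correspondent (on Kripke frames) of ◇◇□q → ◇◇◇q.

This is a Sahlqvist (Geach-type) schema ◇^2□^1q → □^0◇^3q.
Minimal-valuation argument: fix x; take any y with xR^2y and any z with xR^0z. Set V(q) to the set of worlds R-reachable from y in exactly 1 step. Then □^1q holds at y, so the antecedent holds at x; validity forces ◇^3q at z, giving a w with zR^3w and yR^1w.
First-order correspondent: ∀x ∀y (xR²y → ∃w (yRw ∧ xR³w)).

∀x ∀y (xR²y → ∃w (yRw ∧ xR³w))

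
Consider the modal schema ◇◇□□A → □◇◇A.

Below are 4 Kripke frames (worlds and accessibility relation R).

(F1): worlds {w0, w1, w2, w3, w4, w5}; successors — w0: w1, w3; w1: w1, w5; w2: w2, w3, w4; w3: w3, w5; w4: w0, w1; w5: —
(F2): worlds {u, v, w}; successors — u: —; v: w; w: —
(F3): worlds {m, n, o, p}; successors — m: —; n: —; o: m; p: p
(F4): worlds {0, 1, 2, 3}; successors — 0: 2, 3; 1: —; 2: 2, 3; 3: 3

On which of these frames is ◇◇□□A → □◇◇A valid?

Frame correspondent (Sahlqvist): ∀x ∀y ∀z ((xR²y ∧ xRz) → ∃w (yR²w ∧ zR²w)) — i.e. a generalized confluence (Geach) condition.
(F1): fails — w0R²w5, w0Rw1 but no w with w5R²w and w1R²w.
(F2): satisfies the condition.
(F3): satisfies the condition.
(F4): satisfies the condition.
Valid on: (F2), (F3), (F4).

(F2), (F3), (F4)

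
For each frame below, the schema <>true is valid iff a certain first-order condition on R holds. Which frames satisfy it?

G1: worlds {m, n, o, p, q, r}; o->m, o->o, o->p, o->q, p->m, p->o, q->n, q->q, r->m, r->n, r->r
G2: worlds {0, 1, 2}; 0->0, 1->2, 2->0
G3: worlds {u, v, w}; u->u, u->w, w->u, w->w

The schema corresponds to seriality: forall x exists y Rxy.
G1: fails — world m has no successor.
G2: ✓.
G3: fails — world v has no successor.

G2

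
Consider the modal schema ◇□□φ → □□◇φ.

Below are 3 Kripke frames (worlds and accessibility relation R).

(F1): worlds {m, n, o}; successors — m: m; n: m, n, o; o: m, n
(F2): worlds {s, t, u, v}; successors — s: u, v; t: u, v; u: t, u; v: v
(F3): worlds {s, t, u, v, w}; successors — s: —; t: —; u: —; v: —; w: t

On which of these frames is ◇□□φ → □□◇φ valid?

This is the axiom for a generalized confluence (Geach) condition; its first-order frame correspondent is ∀x ∀y ∀z ((xRy ∧ xR²z) → ∃w (yR²w ∧ zRw)).
(F1): ✓.
(F2): fails — sRv, sR²u but no w with vR²w and uRw.
(F3): ✓.

(F1), (F3)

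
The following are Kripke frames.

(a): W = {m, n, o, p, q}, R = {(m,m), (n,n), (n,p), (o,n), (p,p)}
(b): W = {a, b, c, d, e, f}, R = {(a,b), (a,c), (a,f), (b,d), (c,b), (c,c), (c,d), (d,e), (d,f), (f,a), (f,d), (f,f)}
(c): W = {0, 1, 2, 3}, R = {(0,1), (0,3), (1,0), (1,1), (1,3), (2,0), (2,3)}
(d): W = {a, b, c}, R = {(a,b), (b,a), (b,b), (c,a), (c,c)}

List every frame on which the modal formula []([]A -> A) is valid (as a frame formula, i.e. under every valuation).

The schema corresponds to shift-reflexivity: forall x forall y (Rxy -> Ryy).
(a): ✓.
(b): fails — Rde but not Ree.
(c): fails — R10 but not R00.
(d): fails — Rba but not Raa.
Valid on: (a).

(a)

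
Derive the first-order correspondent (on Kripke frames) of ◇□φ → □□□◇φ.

∀x ∀y ∀z ((xRy ∧ xR³z) → ∃w (yRw ∧ zRw))

This is a Sahlqvist (Geach-type) schema ◇^1□^1φ → □^3◇^1φ.
Minimal-valuation argument: fix x; take any y with xR^1y and any z with xR^3z. Set V(φ) to the set of worlds R-reachable from y in exactly 1 step. Then □^1φ holds at y, so the antecedent holds at x; validity forces ◇^1φ at z, giving a w with zR^1w and yR^1w.
First-order correspondent: ∀x ∀y ∀z ((xRy ∧ xR³z) → ∃w (yRw ∧ zRw)).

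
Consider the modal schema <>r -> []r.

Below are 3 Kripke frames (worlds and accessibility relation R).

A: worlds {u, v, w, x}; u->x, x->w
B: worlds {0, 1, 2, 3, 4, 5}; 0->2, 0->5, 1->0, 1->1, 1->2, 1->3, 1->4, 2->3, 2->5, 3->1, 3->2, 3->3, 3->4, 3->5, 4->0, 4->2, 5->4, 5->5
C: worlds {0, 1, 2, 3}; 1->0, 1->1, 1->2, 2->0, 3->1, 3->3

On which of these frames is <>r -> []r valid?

This is the axiom for partial functionality; its first-order frame correspondent is forall x forall y forall z (Rxy & Rxz -> y = z).
A: satisfies the condition.
B: fails — 0 sees both 2 and 5.
C: fails — 1 sees both 0 and 1.
Valid on: A.

A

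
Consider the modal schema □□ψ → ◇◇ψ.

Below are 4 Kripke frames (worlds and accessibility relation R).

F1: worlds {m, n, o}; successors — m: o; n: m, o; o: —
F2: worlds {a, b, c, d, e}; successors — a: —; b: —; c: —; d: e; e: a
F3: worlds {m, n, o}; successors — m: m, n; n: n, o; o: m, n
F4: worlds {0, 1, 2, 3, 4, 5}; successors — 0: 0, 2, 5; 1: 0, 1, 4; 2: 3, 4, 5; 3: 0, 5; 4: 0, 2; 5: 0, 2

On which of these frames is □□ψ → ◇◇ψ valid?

Frame correspondent (Sahlqvist): ∀x ∃w (xR²w ∧ xR²w) — i.e. a generalized confluence (Geach) condition.
F1: fails — at m but no w with mR²w and mR²w.
F2: fails — at a but no w with aR²w and aR²w.
F3: condition met.
F4: condition met.

F3, F4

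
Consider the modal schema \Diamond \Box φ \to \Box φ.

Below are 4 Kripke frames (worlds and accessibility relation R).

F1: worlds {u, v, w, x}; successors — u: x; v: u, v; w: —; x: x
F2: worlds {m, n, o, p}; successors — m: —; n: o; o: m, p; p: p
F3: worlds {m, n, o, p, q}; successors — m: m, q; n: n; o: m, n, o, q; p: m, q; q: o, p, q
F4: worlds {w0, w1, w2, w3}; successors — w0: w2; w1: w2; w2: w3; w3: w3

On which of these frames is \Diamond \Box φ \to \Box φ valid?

The schema corresponds to the Euclidean property: \forall x \forall y \forall z (Rxy \wedge Rxz \to Ryz).
F1: fails — Rvu and Rvu but not Ruu.
F2: fails — Rno and Rno but not Roo.
F3: fails — Rmq and Rmm but not Rqm.
F4: fails — Rw0w2 and Rw0w2 but not Rw2w2.
Valid on no frame.

none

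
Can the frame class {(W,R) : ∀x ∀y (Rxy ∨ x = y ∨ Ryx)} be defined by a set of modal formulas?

If a class were modally definable it would be closed under disjoint unions (Goldblatt–Thomason).
Take 2 disjoint single-world reflexive frames: each is trivially connected, but their disjoint union has 2 worlds with no edge between distinct components, so it is not connected.
Hence connectedness of R is not modally definable.

Not modally definable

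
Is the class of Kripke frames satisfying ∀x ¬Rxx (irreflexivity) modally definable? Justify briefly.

Not definable by any modal formula

Modal frame validity is preserved under surjective bounded morphisms.
The 5-cycle (worlds 0,1,2,3,4 with 0→1→2→3→4→0) is irreflexive, and the map sending every world to a single reflexive point • is a surjective bounded morphism (forth: every edge maps to (•,•); back: every world has a successor). So any modal formula valid on the 5-cycle is also valid on the reflexive point, which is not irreflexive.
So the class is not modally definable.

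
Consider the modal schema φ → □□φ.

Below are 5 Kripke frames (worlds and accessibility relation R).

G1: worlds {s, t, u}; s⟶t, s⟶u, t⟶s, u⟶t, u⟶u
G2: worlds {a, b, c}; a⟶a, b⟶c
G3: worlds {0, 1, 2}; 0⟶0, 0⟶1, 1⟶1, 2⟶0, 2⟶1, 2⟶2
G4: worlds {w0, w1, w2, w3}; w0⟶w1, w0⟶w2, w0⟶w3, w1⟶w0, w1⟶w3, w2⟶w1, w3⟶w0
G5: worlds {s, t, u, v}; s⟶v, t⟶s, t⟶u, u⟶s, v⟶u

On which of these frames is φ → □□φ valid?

G2

The schema corresponds to a generalized confluence (Geach) condition: ∀x ∀z (xR²z → ∃w (x = w ∧ z = w)).
G1: fails — sR²t but s ≠ t.
G2: condition met.
G3: fails — 0R²1 but 0 ≠ 1.
G4: fails — w0R²w1 but w0 ≠ w1.
G5: fails — sR²u but s ≠ u.
Valid on: G2.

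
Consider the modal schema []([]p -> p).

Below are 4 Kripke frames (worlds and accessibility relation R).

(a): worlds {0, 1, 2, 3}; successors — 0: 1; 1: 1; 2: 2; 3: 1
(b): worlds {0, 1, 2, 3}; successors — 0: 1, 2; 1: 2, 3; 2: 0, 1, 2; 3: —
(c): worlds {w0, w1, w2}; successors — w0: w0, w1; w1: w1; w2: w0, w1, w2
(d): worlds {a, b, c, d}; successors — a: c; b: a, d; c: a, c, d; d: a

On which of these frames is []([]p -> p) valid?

This is the axiom for shift-reflexivity; its first-order frame correspondent is forall x forall y (Rxy -> Ryy).
(a): holds.
(b): fails — R01 but not R11.
(c): holds.
(d): fails — Rcd but not Rdd.

(a), (c)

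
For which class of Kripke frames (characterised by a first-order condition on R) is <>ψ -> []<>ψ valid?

the Euclidean property: forall x forall y forall z (Rxy & Rxz -> Ryz)

Suppose ◇ψ→□◇ψ is valid. Take Rxy, Rxz and set V(ψ)={y}. Then ◇ψ at x, so □◇ψ at x, so ◇ψ at z, so some w with Rzw has ψ; w=y, i.e. Rzy. By symmetry of the argument, Ryz.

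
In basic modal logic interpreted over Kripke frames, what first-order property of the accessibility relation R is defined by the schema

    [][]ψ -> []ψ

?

Suppose □□ψ→□ψ is valid. Take Rxy and set V(ψ)={w : xR²w}. Then □□ψ at x, so □ψ at x, so ψ at y, i.e. ∃z(Rxz∧Rzy).

density: forall x forall y (Rxy -> exists z (Rxz & Rzy))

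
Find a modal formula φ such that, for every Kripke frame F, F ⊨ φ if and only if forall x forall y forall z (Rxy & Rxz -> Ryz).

This is the Euclidean property; the standard corresponding axiom is 5: ◇s → □◇s.
Suppose ◇s→□◇s is valid. Take Rxy, Rxz and set V(s)={y}. Then ◇s at x, so □◇s at x, so ◇s at z, so some w with Rzw has s; w=y, i.e. Rzy. By symmetry of the argument, Ryz.

◇s → □◇s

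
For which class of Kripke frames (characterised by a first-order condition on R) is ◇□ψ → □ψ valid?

Replacing ψ by ¬ψ and contraposing gives the equivalent schema ◇ψ → □◇ψ.
Suppose ◇ψ→□◇ψ is valid. Take Rxy, Rxz and set V(ψ)={y}. Then ◇ψ at x, so □◇ψ at x, so ◇ψ at z, so some w with Rzw has ψ; w=y, i.e. Rzy. By symmetry of the argument, Ryz.
Conversely, on a frame with the Euclidean property the schema holds at every world under every valuation.
So the correspondent is the Euclidean property.

the Euclidean property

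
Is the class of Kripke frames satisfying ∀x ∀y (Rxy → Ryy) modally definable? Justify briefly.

Yes: it is shift-reflexivity, defined by the T□ schema □(□p → p).
Suppose □(□p→p) is valid. Take Rxy and set V(p)={w : Ryw}. Then at y, □p holds; since □(□p→p) at x, □p→p at y, so p at y, i.e. Ryy.

Definable; □(□p → p) defines it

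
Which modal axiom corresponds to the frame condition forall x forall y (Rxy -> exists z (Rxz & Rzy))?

□□r → □r

This is density; the standard corresponding axiom is C4: □□r → □r.
Suppose □□r→□r is valid. Take Rxy and set V(r)={w : xR²w}. Then □□r at x, so □r at x, so r at y, i.e. ∃z(Rxz∧Rzy).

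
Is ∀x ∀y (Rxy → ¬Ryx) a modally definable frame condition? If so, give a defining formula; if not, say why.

Not modally definable

Modal frame validity is preserved under surjective bounded morphisms.
The 4-cycle (worlds s,t,u,v with s→t→u→v→s) is asymmetric. Mapping every world to a single reflexive point • is a surjective bounded morphism, and the reflexive point is not asymmetric (R•• but asymmetry requires ¬R••).
Hence asymmetry is not modally definable.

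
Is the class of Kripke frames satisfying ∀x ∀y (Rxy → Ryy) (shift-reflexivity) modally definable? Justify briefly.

Yes, by □(□q → q)

The condition is shift-reflexivity. A defining modal formula is □(□q → q).
Suppose □(□q→q) is valid. Take Rxy and set V(q)={w : Ryw}. Then at y, □q holds; since □(□q→q) at x, □q→q at y, so q at y, i.e. Ryy.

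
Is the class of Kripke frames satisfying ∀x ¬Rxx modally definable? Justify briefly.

No

Any modally definable frame class is closed under surjective bounded morphisms.
The 2-cycle (worlds 0,1 with 0→1→0) is irreflexive, and the map sending every world to a single reflexive point • is a surjective bounded morphism (forth: every edge maps to (•,•); back: every world has a successor). So any modal formula valid on the 2-cycle is also valid on the reflexive point, which is not irreflexive.
So no modal formula (or set of formulas) defines exactly the irreflexive frames.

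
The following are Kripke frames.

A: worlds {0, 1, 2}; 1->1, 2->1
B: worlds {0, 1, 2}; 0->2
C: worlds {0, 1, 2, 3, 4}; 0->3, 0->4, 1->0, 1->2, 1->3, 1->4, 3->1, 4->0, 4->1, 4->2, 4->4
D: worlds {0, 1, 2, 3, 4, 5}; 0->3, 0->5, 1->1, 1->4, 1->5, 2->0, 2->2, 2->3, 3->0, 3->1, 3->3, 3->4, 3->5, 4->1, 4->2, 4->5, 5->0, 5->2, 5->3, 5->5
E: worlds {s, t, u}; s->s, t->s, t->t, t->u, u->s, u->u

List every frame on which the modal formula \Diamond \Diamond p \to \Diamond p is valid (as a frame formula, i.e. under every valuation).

A, B, E

This is the axiom for transitivity; its first-order frame correspondent is \forall x \forall y \forall z (Rxy \wedge Ryz \to Rxz).
A: satisfies the condition.
B: satisfies the condition.
C: fails — R31 and R10 but not R30.
D: fails — R34 and R42 but not R32.
E: satisfies the condition.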